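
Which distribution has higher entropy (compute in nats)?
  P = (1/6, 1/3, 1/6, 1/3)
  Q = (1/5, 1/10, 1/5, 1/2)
P

Computing entropies in nats:
H(P) = 1.3297
H(Q) = 1.2206

Distribution P has higher entropy.

Intuition: The distribution closer to uniform (more spread out) has higher entropy.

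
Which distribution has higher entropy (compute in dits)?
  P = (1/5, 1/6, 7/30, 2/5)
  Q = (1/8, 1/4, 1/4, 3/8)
P

Computing entropies in dits:
H(P) = 0.5761
H(Q) = 0.5737

Distribution P has higher entropy.

Intuition: The distribution closer to uniform (more spread out) has higher entropy.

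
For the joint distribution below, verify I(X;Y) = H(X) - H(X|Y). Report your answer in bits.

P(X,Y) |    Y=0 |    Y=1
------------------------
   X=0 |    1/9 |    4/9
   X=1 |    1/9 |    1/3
I(X;Y) = 0.0026 bits

Mutual information has multiple equivalent forms:
- I(X;Y) = H(X) - H(X|Y)
- I(X;Y) = H(Y) - H(Y|X)
- I(X;Y) = H(X) + H(Y) - H(X,Y)

Computing all quantities:
H(X) = 0.9911, H(Y) = 0.7642, H(X,Y) = 1.7527
H(X|Y) = 0.9885, H(Y|X) = 0.7616

Verification:
H(X) - H(X|Y) = 0.9911 - 0.9885 = 0.0026
H(Y) - H(Y|X) = 0.7642 - 0.7616 = 0.0026
H(X) + H(Y) - H(X,Y) = 0.9911 + 0.7642 - 1.7527 = 0.0026

All forms give I(X;Y) = 0.0026 bits. ✓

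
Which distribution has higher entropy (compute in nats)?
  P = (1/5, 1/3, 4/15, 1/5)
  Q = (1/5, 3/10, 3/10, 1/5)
Q

Computing entropies in nats:
H(P) = 1.3624
H(Q) = 1.3662

Distribution Q has higher entropy.

Intuition: The distribution closer to uniform (more spread out) has higher entropy.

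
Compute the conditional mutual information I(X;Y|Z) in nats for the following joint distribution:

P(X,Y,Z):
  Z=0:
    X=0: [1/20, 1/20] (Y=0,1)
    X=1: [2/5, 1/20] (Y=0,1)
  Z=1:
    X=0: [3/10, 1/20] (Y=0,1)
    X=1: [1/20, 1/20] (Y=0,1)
0.0600 nats

Conditional mutual information: I(X;Y|Z) = H(X|Z) + H(Y|Z) - H(X,Y|Z)

H(Z) = 0.6881
H(X,Z) = 1.1873 → H(X|Z) = 0.4991
H(Y,Z) = 1.1873 → H(Y|Z) = 0.4991
H(X,Y,Z) = 1.6264 → H(X,Y|Z) = 0.9383

I(X;Y|Z) = 0.4991 + 0.4991 - 0.9383 = 0.0600 nats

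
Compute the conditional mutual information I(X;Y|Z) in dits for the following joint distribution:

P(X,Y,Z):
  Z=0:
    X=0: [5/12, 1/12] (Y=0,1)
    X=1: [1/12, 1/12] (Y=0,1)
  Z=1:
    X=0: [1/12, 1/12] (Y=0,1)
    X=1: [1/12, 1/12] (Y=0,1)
0.0148 dits

Conditional mutual information: I(X;Y|Z) = H(X|Z) + H(Y|Z) - H(X,Y|Z)

H(Z) = 0.2764
H(X,Z) = 0.5396 → H(X|Z) = 0.2632
H(Y,Z) = 0.5396 → H(Y|Z) = 0.2632
H(X,Y,Z) = 0.7879 → H(X,Y|Z) = 0.5115

I(X;Y|Z) = 0.2632 + 0.2632 - 0.5115 = 0.0148 dits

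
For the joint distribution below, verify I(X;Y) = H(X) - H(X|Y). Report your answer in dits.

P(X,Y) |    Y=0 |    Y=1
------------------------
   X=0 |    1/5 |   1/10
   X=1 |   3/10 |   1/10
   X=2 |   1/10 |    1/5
I(X;Y) = 0.0287 dits

Mutual information has multiple equivalent forms:
- I(X;Y) = H(X) - H(X|Y)
- I(X;Y) = H(Y) - H(Y|X)
- I(X;Y) = H(X) + H(Y) - H(X,Y)

Computing all quantities:
H(X) = 0.4729, H(Y) = 0.2923, H(X,Y) = 0.7365
H(X|Y) = 0.4442, H(Y|X) = 0.2635

Verification:
H(X) - H(X|Y) = 0.4729 - 0.4442 = 0.0287
H(Y) - H(Y|X) = 0.2923 - 0.2635 = 0.0287
H(X) + H(Y) - H(X,Y) = 0.4729 + 0.2923 - 0.7365 = 0.0287

All forms give I(X;Y) = 0.0287 dits. ✓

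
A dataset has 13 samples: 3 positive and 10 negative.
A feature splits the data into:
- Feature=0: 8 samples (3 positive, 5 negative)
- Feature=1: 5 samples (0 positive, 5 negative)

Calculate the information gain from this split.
0.1920 bits

Information Gain = H(Y) - H(Y|Feature)

Before split:
P(positive) = 3/13 = 0.2308
H(Y) = 0.7793 bits

After split:
Feature=0: H = 0.9544 bits (weight = 8/13)
Feature=1: H = 0.0000 bits (weight = 5/13)
H(Y|Feature) = (8/13)×0.9544 + (5/13)×0.0000 = 0.5873 bits

Information Gain = 0.7793 - 0.5873 = 0.1920 bits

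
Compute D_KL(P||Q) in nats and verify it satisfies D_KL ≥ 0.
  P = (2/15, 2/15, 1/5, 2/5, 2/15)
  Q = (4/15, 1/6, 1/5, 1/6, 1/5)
0.1740 nats

KL divergence satisfies the Gibbs inequality: D_KL(P||Q) ≥ 0 for all distributions P, Q.

D_KL(P||Q) = Σ p(x) log(p(x)/q(x))
Term by term:
  x=0: 2/15 × log_e[(2/15)/(4/15)] = -0.0924
  x=1: 2/15 × log_e[(2/15)/(1/6)] = -0.0298
  x=2: 1/5 × log_e[(1/5)/(1/5)] = 0.0000
  x=3: 2/5 × log_e[(2/5)/(1/6)] = 0.3502
  x=4: 2/15 × log_e[(2/15)/(1/5)] = -0.0541
D_KL(P||Q) = 0.1740 nats

D_KL(P||Q) = 0.1740 ≥ 0 ✓

This non-negativity is a fundamental property: relative entropy cannot be negative because it measures how different Q is from P.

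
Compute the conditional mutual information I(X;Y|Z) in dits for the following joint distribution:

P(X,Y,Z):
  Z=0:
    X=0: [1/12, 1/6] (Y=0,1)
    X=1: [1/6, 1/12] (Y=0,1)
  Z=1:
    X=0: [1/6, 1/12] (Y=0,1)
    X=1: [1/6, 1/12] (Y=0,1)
0.0123 dits

Conditional mutual information: I(X;Y|Z) = H(X|Z) + H(Y|Z) - H(X,Y|Z)

H(Z) = 0.3010
H(X,Z) = 0.6021 → H(X|Z) = 0.3010
H(Y,Z) = 0.5898 → H(Y|Z) = 0.2887
H(X,Y,Z) = 0.8785 → H(X,Y|Z) = 0.5775

I(X;Y|Z) = 0.3010 + 0.2887 - 0.5775 = 0.0123 dits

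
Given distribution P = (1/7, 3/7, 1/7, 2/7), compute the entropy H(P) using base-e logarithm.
1.2770 nats

Shannon entropy is H(X) = -Σ p(x) log p(x).

For P = (1/7, 3/7, 1/7, 2/7):
H = -1/7 × log_e(1/7) -3/7 × log_e(3/7) -1/7 × log_e(1/7) -2/7 × log_e(2/7)
H = 1.2770 nats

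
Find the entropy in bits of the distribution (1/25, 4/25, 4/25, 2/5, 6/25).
2.0547 bits

Shannon entropy is H(X) = -Σ p(x) log p(x).

For P = (1/25, 4/25, 4/25, 2/5, 6/25):
H = -1/25 × log_2(1/25) -4/25 × log_2(4/25) -4/25 × log_2(4/25) -2/5 × log_2(2/5) -6/25 × log_2(6/25)
H = 2.0547 bits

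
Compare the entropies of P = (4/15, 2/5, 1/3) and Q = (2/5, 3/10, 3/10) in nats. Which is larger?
Q

Computing entropies in nats:
H(P) = 1.0852
H(Q) = 1.0889

Distribution Q has higher entropy.

Intuition: The distribution closer to uniform (more spread out) has higher entropy.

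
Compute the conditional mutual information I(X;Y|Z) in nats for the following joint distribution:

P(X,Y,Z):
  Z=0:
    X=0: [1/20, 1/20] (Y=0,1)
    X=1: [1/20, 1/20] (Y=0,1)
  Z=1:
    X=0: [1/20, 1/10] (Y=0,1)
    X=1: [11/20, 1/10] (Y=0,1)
0.0753 nats

Conditional mutual information: I(X;Y|Z) = H(X|Z) + H(Y|Z) - H(X,Y|Z)

H(Z) = 0.5004
H(X,Z) = 1.0251 → H(X|Z) = 0.5247
H(Y,Z) = 1.0889 → H(Y|Z) = 0.5885
H(X,Y,Z) = 1.5383 → H(X,Y|Z) = 1.0379

I(X;Y|Z) = 0.5247 + 0.5885 - 1.0379 = 0.0753 nats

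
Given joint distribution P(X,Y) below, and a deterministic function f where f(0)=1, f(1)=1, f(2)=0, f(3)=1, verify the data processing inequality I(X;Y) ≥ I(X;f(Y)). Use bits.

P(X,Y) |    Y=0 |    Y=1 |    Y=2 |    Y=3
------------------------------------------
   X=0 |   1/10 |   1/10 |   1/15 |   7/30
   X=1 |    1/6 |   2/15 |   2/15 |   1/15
I(X;Y) = 0.1027, I(X;f(Y)) = 0.0204, inequality holds: 0.1027 ≥ 0.0204

Data Processing Inequality: For any Markov chain X → Y → Z, we have I(X;Y) ≥ I(X;Z).

Here Z = f(Y) is a deterministic function of Y, forming X → Y → Z.

Original I(X;Y) = 0.1027 bits

After applying f:
P(X,Z) where Z=f(Y):
- P(X,Z=0) = P(X,Y=2)
- P(X,Z=1) = P(X,Y=0) + P(X,Y=1) + P(X,Y=3)

I(X;Z) = I(X;f(Y)) = 0.0204 bits

Verification: 0.1027 ≥ 0.0204 ✓

Information cannot be created by processing; the function f can only lose information about X.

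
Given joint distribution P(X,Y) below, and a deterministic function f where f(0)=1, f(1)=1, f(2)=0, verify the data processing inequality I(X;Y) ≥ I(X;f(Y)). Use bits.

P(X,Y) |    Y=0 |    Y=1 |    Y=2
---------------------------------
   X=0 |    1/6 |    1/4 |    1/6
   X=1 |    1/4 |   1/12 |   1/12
I(X;Y) = 0.0753, I(X;f(Y)) = 0.0070, inequality holds: 0.0753 ≥ 0.0070

Data Processing Inequality: For any Markov chain X → Y → Z, we have I(X;Y) ≥ I(X;Z).

Here Z = f(Y) is a deterministic function of Y, forming X → Y → Z.

Original I(X;Y) = 0.0753 bits

After applying f:
P(X,Z) where Z=f(Y):
- P(X,Z=0) = P(X,Y=2)
- P(X,Z=1) = P(X,Y=0) + P(X,Y=1)

I(X;Z) = I(X;f(Y)) = 0.0070 bits

Verification: 0.0753 ≥ 0.0070 ✓

Information cannot be created by processing; the function f can only lose information about X.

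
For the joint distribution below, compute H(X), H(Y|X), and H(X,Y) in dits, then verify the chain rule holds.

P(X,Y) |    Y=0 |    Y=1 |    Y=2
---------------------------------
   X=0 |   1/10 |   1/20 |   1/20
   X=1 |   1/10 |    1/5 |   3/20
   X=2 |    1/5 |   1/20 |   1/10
H(X,Y) = 0.8983, H(X) = 0.4554, H(Y|X) = 0.4429 (all in dits)

Chain rule: H(X,Y) = H(X) + H(Y|X)

Left side — joint entropy directly:
H(X,Y) = -Σ p(x,y) log p(x,y) = 0.8983 dits

Right side — compute H(Y|X) from the conditional distributions:
P(X) = (1/5, 9/20, 7/20), so H(X) = 0.4554 dits
H(Y|X) = Σ_x P(X=x) · H(Y|X=x):
  P(Y|X=0) = (1/2, 1/4, 1/4), H(Y|X=0) = 0.4515, weight P(X=0) = 1/5
  P(Y|X=1) = (2/9, 4/9, 1/3), H(Y|X=1) = 0.4607, weight P(X=1) = 9/20
  P(Y|X=2) = (4/7, 1/7, 2/7), H(Y|X=2) = 0.4151, weight P(X=2) = 7/20
H(Y|X) = 0.4429 dits

H(X) + H(Y|X) = 0.4554 + 0.4429 = 0.8983 dits

Both sides equal 0.8983 dits. ✓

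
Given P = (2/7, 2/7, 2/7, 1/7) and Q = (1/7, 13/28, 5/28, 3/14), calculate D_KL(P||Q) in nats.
0.1357 nats

KL divergence: D_KL(P||Q) = Σ p(x) log(p(x)/q(x))

Computing term by term:
  x=0: 2/7 × log_e[(2/7)/(1/7)] = 2/7 × 0.6931 = 0.1980
  x=1: 2/7 × log_e[(2/7)/(13/28)] = 2/7 × -0.4855 = -0.1387
  x=2: 2/7 × log_e[(2/7)/(5/28)] = 2/7 × 0.4700 = 0.1343
  x=3: 1/7 × log_e[(1/7)/(3/14)] = 1/7 × -0.4055 = -0.0579

D_KL(P||Q) = 0.1357 nats

Note: KL divergence is always non-negative and equals 0 iff P = Q.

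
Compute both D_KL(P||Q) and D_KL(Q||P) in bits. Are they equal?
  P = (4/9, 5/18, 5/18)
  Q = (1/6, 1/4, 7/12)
D_KL(P||Q) = 0.3738, D_KL(Q||P) = 0.3506

KL divergence is not symmetric: D_KL(P||Q) ≠ D_KL(Q||P) in general.

D_KL(P||Q) = 0.3738 bits
D_KL(Q||P) = 0.3506 bits

No, they are not equal!

This asymmetry is why KL divergence is not a true distance metric.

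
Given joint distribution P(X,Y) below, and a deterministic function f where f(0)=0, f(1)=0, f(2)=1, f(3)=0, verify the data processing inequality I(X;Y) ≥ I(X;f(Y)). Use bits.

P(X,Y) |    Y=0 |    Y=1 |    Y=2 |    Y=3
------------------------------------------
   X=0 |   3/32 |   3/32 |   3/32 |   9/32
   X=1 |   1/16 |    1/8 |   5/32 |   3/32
I(X;Y) = 0.0786, I(X;f(Y)) = 0.0343, inequality holds: 0.0786 ≥ 0.0343

Data Processing Inequality: For any Markov chain X → Y → Z, we have I(X;Y) ≥ I(X;Z).

Here Z = f(Y) is a deterministic function of Y, forming X → Y → Z.

Original I(X;Y) = 0.0786 bits

After applying f:
P(X,Z) where Z=f(Y):
- P(X,Z=0) = P(X,Y=0) + P(X,Y=1) + P(X,Y=3)
- P(X,Z=1) = P(X,Y=2)

I(X;Z) = I(X;f(Y)) = 0.0343 bits

Verification: 0.0786 ≥ 0.0343 ✓

Information cannot be created by processing; the function f can only lose information about X.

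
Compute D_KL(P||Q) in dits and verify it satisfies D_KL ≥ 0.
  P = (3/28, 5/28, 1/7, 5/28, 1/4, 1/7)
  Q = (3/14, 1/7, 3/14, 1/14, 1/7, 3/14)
0.0666 dits

KL divergence satisfies the Gibbs inequality: D_KL(P||Q) ≥ 0 for all distributions P, Q.

D_KL(P||Q) = Σ p(x) log(p(x)/q(x))
Term by term:
  x=0: 3/28 × log_10[(3/28)/(3/14)] = -0.0323
  x=1: 5/28 × log_10[(5/28)/(1/7)] = 0.0173
  x=2: 1/7 × log_10[(1/7)/(3/14)] = -0.0252
  x=3: 5/28 × log_10[(5/28)/(1/14)] = 0.0711
  x=4: 1/4 × log_10[(1/4)/(1/7)] = 0.0608
  x=5: 1/7 × log_10[(1/7)/(3/14)] = -0.0252
D_KL(P||Q) = 0.0666 dits

D_KL(P||Q) = 0.0666 ≥ 0 ✓

This non-negativity is a fundamental property: relative entropy cannot be negative because it measures how different Q is from P.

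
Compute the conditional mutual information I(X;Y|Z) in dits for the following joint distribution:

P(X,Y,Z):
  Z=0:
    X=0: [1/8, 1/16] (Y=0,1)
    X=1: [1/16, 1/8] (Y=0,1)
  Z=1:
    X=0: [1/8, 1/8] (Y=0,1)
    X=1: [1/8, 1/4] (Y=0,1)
0.0130 dits

Conditional mutual information: I(X;Y|Z) = H(X|Z) + H(Y|Z) - H(X,Y|Z)

H(Z) = 0.2873
H(X,Z) = 0.5829 → H(X|Z) = 0.2956
H(Y,Z) = 0.5829 → H(Y|Z) = 0.2956
H(X,Y,Z) = 0.8655 → H(X,Y|Z) = 0.5781

I(X;Y|Z) = 0.2956 + 0.2956 - 0.5781 = 0.0130 dits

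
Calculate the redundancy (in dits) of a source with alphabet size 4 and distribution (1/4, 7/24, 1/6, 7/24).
0.0097 dits

Redundancy measures how far a source is from maximum entropy:
R = H_max - H(X)

Maximum entropy for 4 symbols: H_max = log_10(4) = 0.6021 dits
Actual entropy: H(X) = 0.5924 dits
Redundancy: R = 0.6021 - 0.5924 = 0.0097 dits

This redundancy represents potential for compression: the source could be compressed by 0.0097 dits per symbol.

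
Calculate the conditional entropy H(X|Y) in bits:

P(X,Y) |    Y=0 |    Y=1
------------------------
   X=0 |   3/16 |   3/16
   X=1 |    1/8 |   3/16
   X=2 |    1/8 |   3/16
1.5726 bits

Using the chain rule: H(X|Y) = H(X,Y) - H(Y)

First, compute H(X,Y) = 2.5613 bits

Marginal P(Y) = (7/16, 9/16)
H(Y) = 0.9887 bits

H(X|Y) = H(X,Y) - H(Y) = 2.5613 - 0.9887 = 1.5726 bits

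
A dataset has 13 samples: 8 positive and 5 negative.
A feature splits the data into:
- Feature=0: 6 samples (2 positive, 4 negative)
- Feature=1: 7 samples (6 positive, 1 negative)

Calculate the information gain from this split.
0.2188 bits

Information Gain = H(Y) - H(Y|Feature)

Before split:
P(positive) = 8/13 = 0.6154
H(Y) = 0.9612 bits

After split:
Feature=0: H = 0.9183 bits (weight = 6/13)
Feature=1: H = 0.5917 bits (weight = 7/13)
H(Y|Feature) = (6/13)×0.9183 + (7/13)×0.5917 = 0.7424 bits

Information Gain = 0.9612 - 0.7424 = 0.2188 bits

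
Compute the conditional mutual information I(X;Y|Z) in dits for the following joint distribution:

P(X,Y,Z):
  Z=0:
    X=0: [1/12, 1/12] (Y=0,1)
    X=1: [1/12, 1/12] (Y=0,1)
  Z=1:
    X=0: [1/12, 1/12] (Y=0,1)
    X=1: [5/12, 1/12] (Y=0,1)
0.0148 dits

Conditional mutual information: I(X;Y|Z) = H(X|Z) + H(Y|Z) - H(X,Y|Z)

H(Z) = 0.2764
H(X,Z) = 0.5396 → H(X|Z) = 0.2632
H(Y,Z) = 0.5396 → H(Y|Z) = 0.2632
H(X,Y,Z) = 0.7879 → H(X,Y|Z) = 0.5115

I(X;Y|Z) = 0.2632 + 0.2632 - 0.5115 = 0.0148 dits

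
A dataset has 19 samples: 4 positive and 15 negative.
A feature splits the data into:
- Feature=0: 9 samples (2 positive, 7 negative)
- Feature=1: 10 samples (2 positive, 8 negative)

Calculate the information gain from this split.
0.0005 bits

Information Gain = H(Y) - H(Y|Feature)

Before split:
P(positive) = 4/19 = 0.2105
H(Y) = 0.7425 bits

After split:
Feature=0: H = 0.7642 bits (weight = 9/19)
Feature=1: H = 0.7219 bits (weight = 10/19)
H(Y|Feature) = (9/19)×0.7642 + (10/19)×0.7219 = 0.7420 bits

Information Gain = 0.7425 - 0.7420 = 0.0005 bits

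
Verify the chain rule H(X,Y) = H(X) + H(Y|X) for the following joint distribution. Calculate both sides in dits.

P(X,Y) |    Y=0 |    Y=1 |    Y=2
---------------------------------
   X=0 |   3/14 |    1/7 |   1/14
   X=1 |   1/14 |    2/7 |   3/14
H(X,Y) = 0.7266, H(X) = 0.2966, H(Y|X) = 0.4300 (all in dits)

Chain rule: H(X,Y) = H(X) + H(Y|X)

Left side — joint entropy directly:
H(X,Y) = -Σ p(x,y) log p(x,y) = 0.7266 dits

Right side — compute H(Y|X) from the conditional distributions:
P(X) = (3/7, 4/7), so H(X) = 0.2966 dits
H(Y|X) = Σ_x P(X=x) · H(Y|X=x):
  P(Y|X=0) = (1/2, 1/3, 1/6), H(Y|X=0) = 0.4392, weight P(X=0) = 3/7
  P(Y|X=1) = (1/8, 1/2, 3/8), H(Y|X=1) = 0.4231, weight P(X=1) = 4/7
H(Y|X) = 0.4300 dits

H(X) + H(Y|X) = 0.2966 + 0.4300 = 0.7266 dits

Both sides equal 0.7266 dits. ✓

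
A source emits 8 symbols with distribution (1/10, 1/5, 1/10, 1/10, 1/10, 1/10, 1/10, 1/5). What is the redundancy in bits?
0.0781 bits

Redundancy measures how far a source is from maximum entropy:
R = H_max - H(X)

Maximum entropy for 8 symbols: H_max = log_2(8) = 3.0000 bits
Actual entropy: H(X) = 2.9219 bits
Redundancy: R = 3.0000 - 2.9219 = 0.0781 bits

This redundancy represents potential for compression: the source could be compressed by 0.0781 bits per symbol.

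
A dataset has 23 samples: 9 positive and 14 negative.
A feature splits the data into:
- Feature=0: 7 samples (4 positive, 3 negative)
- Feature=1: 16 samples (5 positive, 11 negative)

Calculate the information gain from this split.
0.0425 bits

Information Gain = H(Y) - H(Y|Feature)

Before split:
P(positive) = 9/23 = 0.3913
H(Y) = 0.9656 bits

After split:
Feature=0: H = 0.9852 bits (weight = 7/23)
Feature=1: H = 0.8960 bits (weight = 16/23)
H(Y|Feature) = (7/23)×0.9852 + (16/23)×0.8960 = 0.9232 bits

Information Gain = 0.9656 - 0.9232 = 0.0425 bits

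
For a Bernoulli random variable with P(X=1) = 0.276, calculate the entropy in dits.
0.2559 dits

The binary entropy function is:
H(p) = -p log(p) - (1-p) log(1-p)

H(0.276) = -0.276 × log_10(0.276) - 0.724 × log_10(0.724)
H(0.276) = 0.2559 dits

Note: Binary entropy is maximized at p=0.5 (H=1 bit) and minimized at p=0 or p=1 (H=0).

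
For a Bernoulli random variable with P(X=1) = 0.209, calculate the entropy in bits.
0.7396 bits

The binary entropy function is:
H(p) = -p log(p) - (1-p) log(1-p)

H(0.209) = -0.209 × log_2(0.209) - 0.791 × log_2(0.791)
H(0.209) = 0.7396 bits

Note: Binary entropy is maximized at p=0.5 (H=1 bit) and minimized at p=0 or p=1 (H=0).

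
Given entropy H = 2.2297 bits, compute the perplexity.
4.6904

Perplexity is 2^H (or exp(H) for natural log).

H = 2.2297 bits
Perplexity = 2^2.2297 = 4.6904

Interpretation: The model's uncertainty is equivalent to choosing uniformly among 4.7 options.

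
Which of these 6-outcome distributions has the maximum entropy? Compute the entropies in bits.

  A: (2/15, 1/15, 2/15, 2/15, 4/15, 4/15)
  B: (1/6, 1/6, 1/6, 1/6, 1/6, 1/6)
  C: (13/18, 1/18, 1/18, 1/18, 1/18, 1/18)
B

For a discrete distribution over n outcomes, entropy is maximized by the uniform distribution.

Computing entropies:
H(A) = 2.4402 bits
H(B) = 2.5850 bits
H(C) = 1.4974 bits

The uniform distribution (where all probabilities equal 1/6) achieves the maximum entropy of log_2(6) = 2.5850 bits.

Distribution B has the highest entropy.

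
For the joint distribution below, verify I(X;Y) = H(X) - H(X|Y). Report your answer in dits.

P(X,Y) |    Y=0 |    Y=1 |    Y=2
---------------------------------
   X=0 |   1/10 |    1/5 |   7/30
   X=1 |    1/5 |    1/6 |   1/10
I(X;Y) = 0.0190 dits

Mutual information has multiple equivalent forms:
- I(X;Y) = H(X) - H(X|Y)
- I(X;Y) = H(Y) - H(Y|X)
- I(X;Y) = H(X) + H(Y) - H(X,Y)

Computing all quantities:
H(X) = 0.3001, H(Y) = 0.4757, H(X,Y) = 0.7568
H(X|Y) = 0.2811, H(Y|X) = 0.4567

Verification:
H(X) - H(X|Y) = 0.3001 - 0.2811 = 0.0190
H(Y) - H(Y|X) = 0.4757 - 0.4567 = 0.0190
H(X) + H(Y) - H(X,Y) = 0.3001 + 0.4757 - 0.7568 = 0.0190

All forms give I(X;Y) = 0.0190 dits. ✓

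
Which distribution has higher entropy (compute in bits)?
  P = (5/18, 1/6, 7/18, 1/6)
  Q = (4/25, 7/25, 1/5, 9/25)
Q

Computing entropies in bits:
H(P) = 1.9049
H(Q) = 1.9322

Distribution Q has higher entropy.

Intuition: The distribution closer to uniform (more spread out) has higher entropy.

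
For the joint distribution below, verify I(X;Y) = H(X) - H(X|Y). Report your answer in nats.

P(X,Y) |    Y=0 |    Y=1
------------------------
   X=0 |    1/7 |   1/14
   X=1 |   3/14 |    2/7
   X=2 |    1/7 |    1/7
I(X;Y) = 0.0173 nats

Mutual information has multiple equivalent forms:
- I(X;Y) = H(X) - H(X|Y)
- I(X;Y) = H(Y) - H(Y|X)
- I(X;Y) = H(X) + H(Y) - H(X,Y)

Computing all quantities:
H(X) = 1.0346, H(Y) = 0.6931, H(X,Y) = 1.7105
H(X|Y) = 1.0173, H(Y|X) = 0.6759

Verification:
H(X) - H(X|Y) = 1.0346 - 1.0173 = 0.0173
H(Y) - H(Y|X) = 0.6931 - 0.6759 = 0.0173
H(X) + H(Y) - H(X,Y) = 1.0346 + 0.6931 - 1.7105 = 0.0173

All forms give I(X;Y) = 0.0173 nats. ✓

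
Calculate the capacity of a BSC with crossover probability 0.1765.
0.3276 bits

For a binary symmetric channel (BSC) with error probability p:
Capacity C = 1 - H(p) bits per symbol

where H(p) = -p log₂(p) - (1-p) log₂(1-p) is the binary entropy function.

H(0.1765) = 0.6724 bits
C = 1 - 0.6724 = 0.3276 bits per symbol

This means we can reliably transmit up to 0.3276 bits of information per channel use.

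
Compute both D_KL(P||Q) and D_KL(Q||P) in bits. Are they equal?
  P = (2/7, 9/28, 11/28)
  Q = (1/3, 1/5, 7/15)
D_KL(P||Q) = 0.0589, D_KL(Q||P) = 0.0531

KL divergence is not symmetric: D_KL(P||Q) ≠ D_KL(Q||P) in general.

D_KL(P||Q) = 0.0589 bits
D_KL(Q||P) = 0.0531 bits

No, they are not equal!

This asymmetry is why KL divergence is not a true distance metric.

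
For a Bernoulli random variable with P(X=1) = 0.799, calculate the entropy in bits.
0.7239 bits

The binary entropy function is:
H(p) = -p log(p) - (1-p) log(1-p)

H(0.799) = -0.799 × log_2(0.799) - 0.201 × log_2(0.201)
H(0.799) = 0.7239 bits

Note: Binary entropy is maximized at p=0.5 (H=1 bit) and minimized at p=0 or p=1 (H=0).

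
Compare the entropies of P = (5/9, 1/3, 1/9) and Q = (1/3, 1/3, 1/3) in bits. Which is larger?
Q

Computing entropies in bits:
H(P) = 1.3516
H(Q) = 1.5850

Distribution Q has higher entropy.

Intuition: The distribution closer to uniform (more spread out) has higher entropy.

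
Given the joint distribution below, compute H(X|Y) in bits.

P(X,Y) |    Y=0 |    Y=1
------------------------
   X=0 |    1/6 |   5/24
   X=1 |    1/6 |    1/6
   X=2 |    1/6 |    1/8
1.5698 bits

Using the chain rule: H(X|Y) = H(X,Y) - H(Y)

First, compute H(X,Y) = 2.5698 bits

Marginal P(Y) = (1/2, 1/2)
H(Y) = 1.0000 bits

H(X|Y) = H(X,Y) - H(Y) = 2.5698 - 1.0000 = 1.5698 bits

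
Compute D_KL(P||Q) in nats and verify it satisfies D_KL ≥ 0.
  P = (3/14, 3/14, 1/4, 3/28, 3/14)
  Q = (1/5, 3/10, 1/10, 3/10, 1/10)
0.2248 nats

KL divergence satisfies the Gibbs inequality: D_KL(P||Q) ≥ 0 for all distributions P, Q.

D_KL(P||Q) = Σ p(x) log(p(x)/q(x))
Term by term:
  x=0: 3/14 × log_e[(3/14)/(1/5)] = 0.0148
  x=1: 3/14 × log_e[(3/14)/(3/10)] = -0.0721
  x=2: 1/4 × log_e[(1/4)/(1/10)] = 0.2291
  x=3: 3/28 × log_e[(3/28)/(3/10)] = -0.1103
  x=4: 3/14 × log_e[(3/14)/(1/10)] = 0.1633
D_KL(P||Q) = 0.2248 nats

D_KL(P||Q) = 0.2248 ≥ 0 ✓

This non-negativity is a fundamental property: relative entropy cannot be negative because it measures how different Q is from P.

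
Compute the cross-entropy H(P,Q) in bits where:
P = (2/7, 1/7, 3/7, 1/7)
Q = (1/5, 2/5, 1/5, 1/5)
2.1791 bits

Cross-entropy: H(P,Q) = -Σ p(x) log q(x)

Alternatively: H(P,Q) = H(P) + D_KL(P||Q)
H(P) = 1.8424 bits
D_KL(P||Q) = 0.3367 bits

H(P,Q) = 1.8424 + 0.3367 = 2.1791 bits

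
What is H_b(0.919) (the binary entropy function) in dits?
0.1221 dits

The binary entropy function is:
H(p) = -p log(p) - (1-p) log(1-p)

H(0.919) = -0.919 × log_10(0.919) - 0.081 × log_10(0.081)
H(0.919) = 0.1221 dits

Note: Binary entropy is maximized at p=0.5 (H=1 bit) and minimized at p=0 or p=1 (H=0).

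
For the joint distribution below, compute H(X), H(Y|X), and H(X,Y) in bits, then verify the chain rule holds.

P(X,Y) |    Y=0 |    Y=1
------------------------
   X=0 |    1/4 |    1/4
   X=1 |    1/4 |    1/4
H(X,Y) = 2.0000, H(X) = 1.0000, H(Y|X) = 1.0000 (all in bits)

Chain rule: H(X,Y) = H(X) + H(Y|X)

Left side — joint entropy directly:
H(X,Y) = -Σ p(x,y) log p(x,y) = 2.0000 bits

Right side — compute H(Y|X) from the conditional distributions:
P(X) = (1/2, 1/2), so H(X) = 1.0000 bits
H(Y|X) = Σ_x P(X=x) · H(Y|X=x):
  P(Y|X=0) = (1/2, 1/2), H(Y|X=0) = 1.0000, weight P(X=0) = 1/2
  P(Y|X=1) = (1/2, 1/2), H(Y|X=1) = 1.0000, weight P(X=1) = 1/2
H(Y|X) = 1.0000 bits

H(X) + H(Y|X) = 1.0000 + 1.0000 = 2.0000 bits

Both sides equal 2.0000 bits. ✓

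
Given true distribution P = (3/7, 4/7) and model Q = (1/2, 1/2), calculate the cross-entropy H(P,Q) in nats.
0.6931 nats

Cross-entropy: H(P,Q) = -Σ p(x) log q(x)

Alternatively: H(P,Q) = H(P) + D_KL(P||Q)
H(P) = 0.6829 nats
D_KL(P||Q) = 0.0102 nats

H(P,Q) = 0.6829 + 0.0102 = 0.6931 nats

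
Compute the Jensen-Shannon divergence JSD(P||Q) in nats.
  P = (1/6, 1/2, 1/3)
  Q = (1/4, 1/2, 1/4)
0.0072 nats

Jensen-Shannon divergence is:
JSD(P||Q) = 0.5 × D_KL(P||M) + 0.5 × D_KL(Q||M)
where M = 0.5 × (P + Q) is the mixture distribution.

M = 0.5 × (1/6, 1/2, 1/3) + 0.5 × (1/4, 1/2, 1/4) = (5/24, 1/2, 7/24)

D_KL(P||M) = 0.0073 nats
D_KL(Q||M) = 0.0070 nats

JSD(P||Q) = 0.5 × 0.0073 + 0.5 × 0.0070 = 0.0072 nats

Unlike KL divergence, JSD is symmetric and bounded: 0 ≤ JSD ≤ log(2).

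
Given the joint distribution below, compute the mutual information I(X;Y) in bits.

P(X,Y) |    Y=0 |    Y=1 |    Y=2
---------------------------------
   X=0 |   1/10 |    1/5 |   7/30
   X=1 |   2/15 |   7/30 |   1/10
0.0417 bits

Mutual information: I(X;Y) = H(X) + H(Y) - H(X,Y)

Marginals:
P(X) = (8/15, 7/15), H(X) = 0.9968 bits
P(Y) = (7/30, 13/30, 1/3), H(Y) = 1.5410 bits

Joint entropy: H(X,Y) = 2.4961 bits

I(X;Y) = 0.9968 + 1.5410 - 2.4961 = 0.0417 bits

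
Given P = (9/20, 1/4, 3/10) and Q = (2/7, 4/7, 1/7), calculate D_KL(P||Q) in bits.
0.3179 bits

KL divergence: D_KL(P||Q) = Σ p(x) log(p(x)/q(x))

Computing term by term:
  x=0: 9/20 × log_2[(9/20)/(2/7)] = 9/20 × 0.6554 = 0.2949
  x=1: 1/4 × log_2[(1/4)/(4/7)] = 1/4 × -1.1926 = -0.2982
  x=2: 3/10 × log_2[(3/10)/(1/7)] = 3/10 × 1.0704 = 0.3211

D_KL(P||Q) = 0.3179 bits

Note: KL divergence is always non-negative and equals 0 iff P = Q.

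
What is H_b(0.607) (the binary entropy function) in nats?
0.6701 nats

The binary entropy function is:
H(p) = -p log(p) - (1-p) log(1-p)

H(0.607) = -0.607 × log_e(0.607) - 0.393 × log_e(0.393)
H(0.607) = 0.6701 nats

Note: Binary entropy is maximized at p=0.5 (H=1 bit) and minimized at p=0 or p=1 (H=0).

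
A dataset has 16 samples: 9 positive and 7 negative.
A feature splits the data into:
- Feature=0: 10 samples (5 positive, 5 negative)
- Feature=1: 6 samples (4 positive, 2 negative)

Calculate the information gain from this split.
0.0193 bits

Information Gain = H(Y) - H(Y|Feature)

Before split:
P(positive) = 9/16 = 0.5625
H(Y) = 0.9887 bits

After split:
Feature=0: H = 1.0000 bits (weight = 10/16)
Feature=1: H = 0.9183 bits (weight = 6/16)
H(Y|Feature) = (10/16)×1.0000 + (6/16)×0.9183 = 0.9694 bits

Information Gain = 0.9887 - 0.9694 = 0.0193 bits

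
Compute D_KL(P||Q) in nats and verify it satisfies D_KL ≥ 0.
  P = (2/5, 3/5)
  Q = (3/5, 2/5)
0.0811 nats

KL divergence satisfies the Gibbs inequality: D_KL(P||Q) ≥ 0 for all distributions P, Q.

D_KL(P||Q) = Σ p(x) log(p(x)/q(x))
Term by term:
  x=0: 2/5 × log_e[(2/5)/(3/5)] = -0.1622
  x=1: 3/5 × log_e[(3/5)/(2/5)] = 0.2433
D_KL(P||Q) = 0.0811 nats

D_KL(P||Q) = 0.0811 ≥ 0 ✓

This non-negativity is a fundamental property: relative entropy cannot be negative because it measures how different Q is from P.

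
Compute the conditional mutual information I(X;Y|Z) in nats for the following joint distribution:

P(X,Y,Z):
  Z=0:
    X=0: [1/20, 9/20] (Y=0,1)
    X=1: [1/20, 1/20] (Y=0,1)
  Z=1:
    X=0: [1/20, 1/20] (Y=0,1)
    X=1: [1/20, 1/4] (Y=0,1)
0.0589 nats

Conditional mutual information: I(X;Y|Z) = H(X|Z) + H(Y|Z) - H(X,Y|Z)

H(Z) = 0.6730
H(X,Z) = 1.1683 → H(X|Z) = 0.4953
H(Y,Z) = 1.1683 → H(Y|Z) = 0.4953
H(X,Y,Z) = 1.6046 → H(X,Y|Z) = 0.9316

I(X;Y|Z) = 0.4953 + 0.4953 - 0.9316 = 0.0589 nats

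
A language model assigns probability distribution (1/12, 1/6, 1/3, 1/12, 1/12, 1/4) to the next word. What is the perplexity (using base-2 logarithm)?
5.1173

Perplexity is 2^H (or exp(H) for natural log).

First, H = -Σ p log p = 2.3554 bits
Perplexity = 2^2.3554 = 5.1173

Interpretation: The model's uncertainty is equivalent to choosing uniformly among 5.1 options.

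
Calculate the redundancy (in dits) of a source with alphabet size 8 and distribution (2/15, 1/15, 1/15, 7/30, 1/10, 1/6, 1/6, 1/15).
0.0443 dits

Redundancy measures how far a source is from maximum entropy:
R = H_max - H(X)

Maximum entropy for 8 symbols: H_max = log_10(8) = 0.9031 dits
Actual entropy: H(X) = 0.8587 dits
Redundancy: R = 0.9031 - 0.8587 = 0.0443 dits

This redundancy represents potential for compression: the source could be compressed by 0.0443 dits per symbol.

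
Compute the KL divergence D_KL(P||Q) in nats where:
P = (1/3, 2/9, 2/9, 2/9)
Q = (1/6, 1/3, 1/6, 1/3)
0.1148 nats

KL divergence: D_KL(P||Q) = Σ p(x) log(p(x)/q(x))

Computing term by term:
  x=0: 1/3 × log_e[(1/3)/(1/6)] = 1/3 × 0.6931 = 0.2310
  x=1: 2/9 × log_e[(2/9)/(1/3)] = 2/9 × -0.4055 = -0.0901
  x=2: 2/9 × log_e[(2/9)/(1/6)] = 2/9 × 0.2877 = 0.0639
  x=3: 2/9 × log_e[(2/9)/(1/3)] = 2/9 × -0.4055 = -0.0901

D_KL(P||Q) = 0.1148 nats

Note: KL divergence is always non-negative and equals 0 iff P = Q.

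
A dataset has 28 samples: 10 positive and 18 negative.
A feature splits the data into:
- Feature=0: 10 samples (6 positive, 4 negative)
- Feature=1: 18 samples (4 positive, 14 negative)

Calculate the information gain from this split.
0.1022 bits

Information Gain = H(Y) - H(Y|Feature)

Before split:
P(positive) = 10/28 = 0.3571
H(Y) = 0.9403 bits

After split:
Feature=0: H = 0.9710 bits (weight = 10/28)
Feature=1: H = 0.7642 bits (weight = 18/28)
H(Y|Feature) = (10/28)×0.9710 + (18/28)×0.7642 = 0.8380 bits

Information Gain = 0.9403 - 0.8380 = 0.1022 bits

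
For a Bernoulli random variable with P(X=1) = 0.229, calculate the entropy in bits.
0.7763 bits

The binary entropy function is:
H(p) = -p log(p) - (1-p) log(1-p)

H(0.229) = -0.229 × log_2(0.229) - 0.771 × log_2(0.771)
H(0.229) = 0.7763 bits

Note: Binary entropy is maximized at p=0.5 (H=1 bit) and minimized at p=0 or p=1 (H=0).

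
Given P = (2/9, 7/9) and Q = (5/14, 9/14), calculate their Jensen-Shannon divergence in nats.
0.0111 nats

Jensen-Shannon divergence is:
JSD(P||Q) = 0.5 × D_KL(P||M) + 0.5 × D_KL(Q||M)
where M = 0.5 × (P + Q) is the mixture distribution.

M = 0.5 × (2/9, 7/9) + 0.5 × (5/14, 9/14) = (0.289683, 0.710317)

D_KL(P||M) = 0.0117 nats
D_KL(Q||M) = 0.0106 nats

JSD(P||Q) = 0.5 × 0.0117 + 0.5 × 0.0106 = 0.0111 nats

Unlike KL divergence, JSD is symmetric and bounded: 0 ≤ JSD ≤ log(2).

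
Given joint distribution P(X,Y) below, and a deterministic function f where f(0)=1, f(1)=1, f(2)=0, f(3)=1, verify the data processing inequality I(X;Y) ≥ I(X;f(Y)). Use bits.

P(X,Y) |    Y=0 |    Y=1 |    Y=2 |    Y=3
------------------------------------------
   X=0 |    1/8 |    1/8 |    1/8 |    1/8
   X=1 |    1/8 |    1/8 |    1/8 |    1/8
I(X;Y) = 0.0000, I(X;f(Y)) = 0.0000, inequality holds: 0.0000 ≥ 0.0000

Data Processing Inequality: For any Markov chain X → Y → Z, we have I(X;Y) ≥ I(X;Z).

Here Z = f(Y) is a deterministic function of Y, forming X → Y → Z.

Original I(X;Y) = 0.0000 bits

After applying f:
P(X,Z) where Z=f(Y):
- P(X,Z=0) = P(X,Y=2)
- P(X,Z=1) = P(X,Y=0) + P(X,Y=1) + P(X,Y=3)

I(X;Z) = I(X;f(Y)) = 0.0000 bits

Verification: 0.0000 ≥ 0.0000 ✓

Information cannot be created by processing; the function f can only lose information about X.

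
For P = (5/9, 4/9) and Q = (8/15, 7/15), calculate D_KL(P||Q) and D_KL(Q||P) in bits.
D_KL(P||Q) = 0.0014, D_KL(Q||P) = 0.0014

KL divergence is not symmetric: D_KL(P||Q) ≠ D_KL(Q||P) in general.

D_KL(P||Q) = 0.0014 bits
D_KL(Q||P) = 0.0014 bits

In this case they happen to be equal (to 4 decimal places).

This asymmetry is why KL divergence is not a true distance metric.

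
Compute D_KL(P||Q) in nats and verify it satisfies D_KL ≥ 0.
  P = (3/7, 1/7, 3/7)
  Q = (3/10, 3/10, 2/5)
0.0764 nats

KL divergence satisfies the Gibbs inequality: D_KL(P||Q) ≥ 0 for all distributions P, Q.

D_KL(P||Q) = Σ p(x) log(p(x)/q(x))
Term by term:
  x=0: 3/7 × log_e[(3/7)/(3/10)] = 0.1529
  x=1: 1/7 × log_e[(1/7)/(3/10)] = -0.1060
  x=2: 3/7 × log_e[(3/7)/(2/5)] = 0.0296
D_KL(P||Q) = 0.0764 nats

D_KL(P||Q) = 0.0764 ≥ 0 ✓

This non-negativity is a fundamental property: relative entropy cannot be negative because it measures how different Q is from P.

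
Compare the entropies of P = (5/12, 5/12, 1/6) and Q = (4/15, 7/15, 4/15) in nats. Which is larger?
Q

Computing entropies in nats:
H(P) = 1.0282
H(Q) = 1.0606

Distribution Q has higher entropy.

Intuition: The distribution closer to uniform (more spread out) has higher entropy.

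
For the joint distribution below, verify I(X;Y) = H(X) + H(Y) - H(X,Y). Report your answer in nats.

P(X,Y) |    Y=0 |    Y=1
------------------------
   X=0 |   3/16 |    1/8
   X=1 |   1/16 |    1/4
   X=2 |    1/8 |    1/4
I(X;Y) = 0.0562 nats

Mutual information has multiple equivalent forms:
- I(X;Y) = H(X) - H(X|Y)
- I(X;Y) = H(Y) - H(Y|X)
- I(X;Y) = H(X) + H(Y) - H(X,Y)

Computing all quantities:
H(X) = 1.0948, H(Y) = 0.6616, H(X,Y) = 1.7002
H(X|Y) = 1.0386, H(Y|X) = 0.6054

Verification:
H(X) - H(X|Y) = 1.0948 - 1.0386 = 0.0562
H(Y) - H(Y|X) = 0.6616 - 0.6054 = 0.0562
H(X) + H(Y) - H(X,Y) = 1.0948 + 0.6616 - 1.7002 = 0.0562

All forms give I(X;Y) = 0.0562 nats. ✓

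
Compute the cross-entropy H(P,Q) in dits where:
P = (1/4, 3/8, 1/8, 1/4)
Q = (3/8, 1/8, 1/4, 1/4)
0.6709 dits

Cross-entropy: H(P,Q) = -Σ p(x) log q(x)

Alternatively: H(P,Q) = H(P) + D_KL(P||Q)
H(P) = 0.5737 dits
D_KL(P||Q) = 0.0973 dits

H(P,Q) = 0.5737 + 0.0973 = 0.6709 dits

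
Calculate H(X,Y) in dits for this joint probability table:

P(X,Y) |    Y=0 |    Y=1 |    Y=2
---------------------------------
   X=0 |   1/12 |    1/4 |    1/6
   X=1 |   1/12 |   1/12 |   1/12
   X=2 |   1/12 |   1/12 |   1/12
0.9097 dits

Joint entropy is H(X,Y) = -Σ_{x,y} p(x,y) log p(x,y).

Summing over all non-zero entries:
H(X,Y) = -[1/12·log_10(1/12) + 1/4·log_10(1/4) + 1/6·log_10(1/6) + 1/12·log_10(1/12) + 1/12·log_10(1/12) + 1/12·log_10(1/12) + 1/12·log_10(1/12) + 1/12·log_10(1/12) + 1/12·log_10(1/12)]
H(X,Y) = 0.9097 dits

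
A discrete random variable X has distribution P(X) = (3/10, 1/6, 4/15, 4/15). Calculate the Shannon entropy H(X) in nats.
1.3648 nats

Shannon entropy is H(X) = -Σ p(x) log p(x).

For P = (3/10, 1/6, 4/15, 4/15):
H = -3/10 × log_e(3/10) -1/6 × log_e(1/6) -4/15 × log_e(4/15) -4/15 × log_e(4/15)
H = 1.3648 nats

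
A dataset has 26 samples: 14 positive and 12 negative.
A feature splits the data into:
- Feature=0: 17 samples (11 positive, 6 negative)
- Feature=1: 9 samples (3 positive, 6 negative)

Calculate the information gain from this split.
0.0654 bits

Information Gain = H(Y) - H(Y|Feature)

Before split:
P(positive) = 14/26 = 0.5385
H(Y) = 0.9957 bits

After split:
Feature=0: H = 0.9367 bits (weight = 17/26)
Feature=1: H = 0.9183 bits (weight = 9/26)
H(Y|Feature) = (17/26)×0.9367 + (9/26)×0.9183 = 0.9303 bits

Information Gain = 0.9957 - 0.9303 = 0.0654 bits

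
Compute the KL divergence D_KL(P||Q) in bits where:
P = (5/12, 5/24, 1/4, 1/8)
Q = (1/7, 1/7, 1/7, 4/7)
0.6846 bits

KL divergence: D_KL(P||Q) = Σ p(x) log(p(x)/q(x))

Computing term by term:
  x=0: 5/12 × log_2[(5/12)/(1/7)] = 5/12 × 1.5443 = 0.6435
  x=1: 5/24 × log_2[(5/24)/(1/7)] = 5/24 × 0.5443 = 0.1134
  x=2: 1/4 × log_2[(1/4)/(1/7)] = 1/4 × 0.8074 = 0.2018
  x=3: 1/8 × log_2[(1/8)/(4/7)] = 1/8 × -2.1926 = -0.2741

D_KL(P||Q) = 0.6846 bits

Note: KL divergence is always non-negative and equals 0 iff P = Q.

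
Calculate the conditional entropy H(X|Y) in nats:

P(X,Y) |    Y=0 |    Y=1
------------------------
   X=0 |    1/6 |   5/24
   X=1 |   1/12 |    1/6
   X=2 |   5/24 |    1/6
1.0669 nats

Using the chain rule: H(X|Y) = H(X,Y) - H(Y)

First, compute H(X,Y) = 1.7565 nats

Marginal P(Y) = (11/24, 13/24)
H(Y) = 0.6897 nats

H(X|Y) = H(X,Y) - H(Y) = 1.7565 - 0.6897 = 1.0669 nats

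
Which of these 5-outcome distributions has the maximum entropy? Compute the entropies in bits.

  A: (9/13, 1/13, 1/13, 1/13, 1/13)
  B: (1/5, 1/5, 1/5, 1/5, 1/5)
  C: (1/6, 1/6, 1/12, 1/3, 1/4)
B

For a discrete distribution over n outcomes, entropy is maximized by the uniform distribution.

Computing entropies:
H(A) = 1.5059 bits
H(B) = 2.3219 bits
H(C) = 2.1887 bits

The uniform distribution (where all probabilities equal 1/5) achieves the maximum entropy of log_2(5) = 2.3219 bits.

Distribution B has the highest entropy.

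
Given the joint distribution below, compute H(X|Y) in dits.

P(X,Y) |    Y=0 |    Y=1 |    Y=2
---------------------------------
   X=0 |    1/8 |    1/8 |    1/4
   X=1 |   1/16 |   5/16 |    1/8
0.2692 dits

Using the chain rule: H(X|Y) = H(X,Y) - H(Y)

First, compute H(X,Y) = 0.7223 dits

Marginal P(Y) = (3/16, 7/16, 3/8)
H(Y) = 0.4531 dits

H(X|Y) = H(X,Y) - H(Y) = 0.7223 - 0.4531 = 0.2692 dits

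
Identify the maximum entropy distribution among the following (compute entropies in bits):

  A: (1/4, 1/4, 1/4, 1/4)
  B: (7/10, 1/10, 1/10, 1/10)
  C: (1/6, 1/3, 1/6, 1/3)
A

For a discrete distribution over n outcomes, entropy is maximized by the uniform distribution.

Computing entropies:
H(A) = 2.0000 bits
H(B) = 1.3568 bits
H(C) = 1.9183 bits

The uniform distribution (where all probabilities equal 1/4) achieves the maximum entropy of log_2(4) = 2.0000 bits.

Distribution A has the highest entropy.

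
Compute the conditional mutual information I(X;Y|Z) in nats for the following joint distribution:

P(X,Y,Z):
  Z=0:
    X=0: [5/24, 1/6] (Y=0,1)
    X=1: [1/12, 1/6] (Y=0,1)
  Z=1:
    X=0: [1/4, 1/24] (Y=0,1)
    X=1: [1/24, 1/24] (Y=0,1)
0.0363 nats

Conditional mutual information: I(X;Y|Z) = H(X|Z) + H(Y|Z) - H(X,Y|Z)

H(Z) = 0.6616
H(X,Z) = 1.2808 → H(X|Z) = 0.6193
H(Y,Z) = 1.2920 → H(Y|Z) = 0.6305
H(X,Y,Z) = 1.8750 → H(X,Y|Z) = 1.2134

I(X;Y|Z) = 0.6193 + 0.6305 - 1.2134 = 0.0363 nats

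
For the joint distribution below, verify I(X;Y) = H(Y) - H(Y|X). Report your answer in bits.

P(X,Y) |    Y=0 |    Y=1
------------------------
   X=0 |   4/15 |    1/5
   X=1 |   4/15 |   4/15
I(X;Y) = 0.0037 bits

Mutual information has multiple equivalent forms:
- I(X;Y) = H(X) - H(X|Y)
- I(X;Y) = H(Y) - H(Y|X)
- I(X;Y) = H(X) + H(Y) - H(X,Y)

Computing all quantities:
H(X) = 0.9968, H(Y) = 0.9968, H(X,Y) = 1.9899
H(X|Y) = 0.9931, H(Y|X) = 0.9931

Verification:
H(X) - H(X|Y) = 0.9968 - 0.9931 = 0.0037
H(Y) - H(Y|X) = 0.9968 - 0.9931 = 0.0037
H(X) + H(Y) - H(X,Y) = 0.9968 + 0.9968 - 1.9899 = 0.0037

All forms give I(X;Y) = 0.0037 bits. ✓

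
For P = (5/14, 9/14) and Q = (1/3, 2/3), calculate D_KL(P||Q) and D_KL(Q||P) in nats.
D_KL(P||Q) = 0.0013, D_KL(Q||P) = 0.0012

KL divergence is not symmetric: D_KL(P||Q) ≠ D_KL(Q||P) in general.

D_KL(P||Q) = 0.0013 nats
D_KL(Q||P) = 0.0012 nats

No, they are not equal!

This asymmetry is why KL divergence is not a true distance metric.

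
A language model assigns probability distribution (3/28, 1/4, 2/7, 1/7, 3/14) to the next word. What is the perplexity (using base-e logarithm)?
4.7204

Perplexity is e^H (or exp(H) for natural log).

First, H = -Σ p log p = 1.5519 nats
Perplexity = e^1.5519 = 4.7204

Interpretation: The model's uncertainty is equivalent to choosing uniformly among 4.7 options.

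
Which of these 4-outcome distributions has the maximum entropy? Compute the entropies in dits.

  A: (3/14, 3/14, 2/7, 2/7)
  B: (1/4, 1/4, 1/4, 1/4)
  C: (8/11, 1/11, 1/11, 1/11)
B

For a discrete distribution over n outcomes, entropy is maximized by the uniform distribution.

Computing entropies:
H(A) = 0.5976 dits
H(B) = 0.6021 dits
H(C) = 0.3846 dits

The uniform distribution (where all probabilities equal 1/4) achieves the maximum entropy of log_10(4) = 0.6021 dits.

Distribution B has the highest entropy.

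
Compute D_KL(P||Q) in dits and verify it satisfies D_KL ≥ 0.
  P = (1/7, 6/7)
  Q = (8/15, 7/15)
0.1446 dits

KL divergence satisfies the Gibbs inequality: D_KL(P||Q) ≥ 0 for all distributions P, Q.

D_KL(P||Q) = Σ p(x) log(p(x)/q(x))
Term by term:
  x=0: 1/7 × log_10[(1/7)/(8/15)] = -0.0817
  x=1: 6/7 × log_10[(6/7)/(7/15)] = 0.2263
D_KL(P||Q) = 0.1446 dits

D_KL(P||Q) = 0.1446 ≥ 0 ✓

This non-negativity is a fundamental property: relative entropy cannot be negative because it measures how different Q is from P.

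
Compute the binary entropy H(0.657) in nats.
0.6430 nats

The binary entropy function is:
H(p) = -p log(p) - (1-p) log(1-p)

H(0.657) = -0.657 × log_e(0.657) - 0.343 × log_e(0.343)
H(0.657) = 0.6430 nats

Note: Binary entropy is maximized at p=0.5 (H=1 bit) and minimized at p=0 or p=1 (H=0).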